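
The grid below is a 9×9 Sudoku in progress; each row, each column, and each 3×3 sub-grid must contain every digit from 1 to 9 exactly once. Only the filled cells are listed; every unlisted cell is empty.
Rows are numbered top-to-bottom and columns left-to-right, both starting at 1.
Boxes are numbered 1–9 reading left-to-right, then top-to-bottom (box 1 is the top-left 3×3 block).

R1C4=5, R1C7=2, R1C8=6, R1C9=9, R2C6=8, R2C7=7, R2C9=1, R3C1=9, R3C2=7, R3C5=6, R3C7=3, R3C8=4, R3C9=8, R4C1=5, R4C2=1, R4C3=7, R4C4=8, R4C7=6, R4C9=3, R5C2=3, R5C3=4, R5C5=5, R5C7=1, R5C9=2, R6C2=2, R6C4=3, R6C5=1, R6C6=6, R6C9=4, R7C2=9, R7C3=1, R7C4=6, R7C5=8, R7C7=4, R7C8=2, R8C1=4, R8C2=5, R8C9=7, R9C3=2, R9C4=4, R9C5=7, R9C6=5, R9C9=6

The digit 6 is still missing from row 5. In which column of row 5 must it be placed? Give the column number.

1

Consider where 6 can go in row 5.
R5C4 is out (column 4 already has a 6).
R5C6 is out (column 6 already has a 6).
R5C8 is out (column 8 already has a 6).
So the only cell in row 5 that can hold 6 is R5C1.
That is column 1.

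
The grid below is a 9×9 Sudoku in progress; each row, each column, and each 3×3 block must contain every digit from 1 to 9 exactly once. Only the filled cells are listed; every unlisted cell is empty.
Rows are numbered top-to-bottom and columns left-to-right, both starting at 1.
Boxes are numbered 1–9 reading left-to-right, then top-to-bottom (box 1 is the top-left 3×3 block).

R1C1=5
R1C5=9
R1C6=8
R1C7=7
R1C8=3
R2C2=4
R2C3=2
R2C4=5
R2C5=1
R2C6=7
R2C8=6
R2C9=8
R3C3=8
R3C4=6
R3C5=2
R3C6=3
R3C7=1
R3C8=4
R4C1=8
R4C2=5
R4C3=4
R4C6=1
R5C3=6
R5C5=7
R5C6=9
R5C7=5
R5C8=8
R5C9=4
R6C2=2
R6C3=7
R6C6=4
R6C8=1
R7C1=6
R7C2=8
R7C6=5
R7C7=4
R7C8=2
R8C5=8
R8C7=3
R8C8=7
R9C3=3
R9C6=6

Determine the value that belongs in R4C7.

Cell R4C7 itself could take any of {2, 6, 9} by direct elimination.
Consider where 2 can go in column 7.
R2C7 is out (row 2 already has a 2).
R6C7 is out (row 6 already has a 2).
R9C7 is out (box 9 already has a 2).
So the only cell in column 7 that can hold 2 is R4C7.
Therefore R4C7 = 2.

2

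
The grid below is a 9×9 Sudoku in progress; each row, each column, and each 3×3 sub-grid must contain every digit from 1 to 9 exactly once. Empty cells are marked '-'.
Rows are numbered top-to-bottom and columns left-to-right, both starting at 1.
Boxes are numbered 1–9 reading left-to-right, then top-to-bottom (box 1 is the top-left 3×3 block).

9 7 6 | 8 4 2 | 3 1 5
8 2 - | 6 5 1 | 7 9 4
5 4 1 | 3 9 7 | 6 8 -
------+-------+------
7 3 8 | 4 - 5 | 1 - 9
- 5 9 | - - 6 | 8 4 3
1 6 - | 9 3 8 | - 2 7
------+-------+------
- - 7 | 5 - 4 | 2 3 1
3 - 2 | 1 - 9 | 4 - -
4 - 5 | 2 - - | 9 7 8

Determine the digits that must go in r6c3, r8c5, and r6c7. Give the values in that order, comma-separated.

4,7,5

For r6c3:
  Row 6 already contains {1, 2, 3, 6, 7, 8, 9}.
  Column 3 already contains {1, 2, 5, 6, 7, 8, 9}.
  Its 3×3 block (box 4) already contains {1, 3, 5, 6, 7, 8, 9}.
  The only value from 1–9 not eliminated is 4, so r6c3 = 4.
For r8c5:
  Consider where 7 can go in box 8.
  r7c5 is out (row 7 already has a 7).
  r9c5 is out (row 9 already has a 7).
  r9c6 is out (row 9 already has a 7).
  So the only cell in box 8 that can hold 7 is r8c5.
  So r8c5 = 7.
For r6c7:
  Row 6 already contains {1, 2, 3, 6, 7, 8, 9}.
  Column 7 already contains {1, 2, 3, 4, 6, 7, 8, 9}.
  Its 3×3 block (box 6) already contains {1, 2, 3, 4, 7, 8, 9}.
  The only value from 1–9 not eliminated is 5, so r6c7 = 5.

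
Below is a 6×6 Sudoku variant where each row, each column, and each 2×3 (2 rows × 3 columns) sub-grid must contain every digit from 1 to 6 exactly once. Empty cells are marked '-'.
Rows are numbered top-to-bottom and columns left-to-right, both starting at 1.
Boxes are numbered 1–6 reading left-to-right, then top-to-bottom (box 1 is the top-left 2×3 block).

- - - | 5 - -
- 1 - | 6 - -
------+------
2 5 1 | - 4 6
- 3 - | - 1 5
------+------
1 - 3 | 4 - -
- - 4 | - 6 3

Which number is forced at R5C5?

5

Cell R5C5 itself could take any of {2, 5} by direct elimination.
Consider where 5 can go in column 5.
R1C5 is out (row 1 already has a 5).
R2C5 is out (box 2 already has a 5).
So the only cell in column 5 that can hold 5 is R5C5.
Therefore R5C5 = 5.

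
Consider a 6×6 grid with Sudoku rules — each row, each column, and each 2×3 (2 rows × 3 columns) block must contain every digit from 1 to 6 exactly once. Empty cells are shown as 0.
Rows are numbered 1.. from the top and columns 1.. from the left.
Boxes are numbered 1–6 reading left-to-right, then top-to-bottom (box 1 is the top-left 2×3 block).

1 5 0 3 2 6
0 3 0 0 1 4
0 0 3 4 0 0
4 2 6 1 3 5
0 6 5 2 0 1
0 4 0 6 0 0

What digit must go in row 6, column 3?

Cell row 6, column 3 itself could take any of {1, 2} by direct elimination.
Consider where 1 can go in row 6.
row 6, column 1 is out (column 1 already has a 1).
row 6, column 5 is out (column 5 already has a 1).
row 6, column 6 is out (column 6 already has a 1).
So the only cell in row 6 that can hold 1 is row 6, column 3.
Therefore row 6, column 3 = 1.

1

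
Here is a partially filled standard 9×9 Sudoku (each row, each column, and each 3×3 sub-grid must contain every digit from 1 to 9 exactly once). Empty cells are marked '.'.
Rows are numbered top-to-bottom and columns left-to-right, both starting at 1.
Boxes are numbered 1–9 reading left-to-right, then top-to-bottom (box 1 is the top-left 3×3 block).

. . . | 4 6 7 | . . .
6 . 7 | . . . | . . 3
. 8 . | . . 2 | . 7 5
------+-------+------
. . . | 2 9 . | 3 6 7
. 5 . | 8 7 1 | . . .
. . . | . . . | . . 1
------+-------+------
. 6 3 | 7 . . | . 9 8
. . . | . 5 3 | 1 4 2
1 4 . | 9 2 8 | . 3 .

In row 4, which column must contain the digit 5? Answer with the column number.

Consider where 5 can go in row 4.
r4c1 is out (box 4 already has a 5).
r4c2 is out (column 2 already has a 5).
r4c3 is out (box 4 already has a 5).
So the only cell in row 4 that can hold 5 is r4c6.
That is column 6.

6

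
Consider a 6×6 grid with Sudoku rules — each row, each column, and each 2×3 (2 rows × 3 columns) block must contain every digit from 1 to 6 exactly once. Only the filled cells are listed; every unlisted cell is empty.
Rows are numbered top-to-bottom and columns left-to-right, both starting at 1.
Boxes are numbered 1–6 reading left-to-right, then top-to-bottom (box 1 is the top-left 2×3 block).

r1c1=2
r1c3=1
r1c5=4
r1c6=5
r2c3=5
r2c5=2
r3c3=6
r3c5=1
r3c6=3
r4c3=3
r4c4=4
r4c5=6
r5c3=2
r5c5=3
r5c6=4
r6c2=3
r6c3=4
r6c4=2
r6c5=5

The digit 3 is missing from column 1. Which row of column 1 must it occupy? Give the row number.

Consider where 3 can go in column 1.
r3c1 is out (row 3 already has a 3).
r4c1 is out (row 4 already has a 3).
r5c1 is out (row 5 already has a 3).
r6c1 is out (row 6 already has a 3).
So the only cell in column 1 that can hold 3 is r2c1.
That is row 2.

2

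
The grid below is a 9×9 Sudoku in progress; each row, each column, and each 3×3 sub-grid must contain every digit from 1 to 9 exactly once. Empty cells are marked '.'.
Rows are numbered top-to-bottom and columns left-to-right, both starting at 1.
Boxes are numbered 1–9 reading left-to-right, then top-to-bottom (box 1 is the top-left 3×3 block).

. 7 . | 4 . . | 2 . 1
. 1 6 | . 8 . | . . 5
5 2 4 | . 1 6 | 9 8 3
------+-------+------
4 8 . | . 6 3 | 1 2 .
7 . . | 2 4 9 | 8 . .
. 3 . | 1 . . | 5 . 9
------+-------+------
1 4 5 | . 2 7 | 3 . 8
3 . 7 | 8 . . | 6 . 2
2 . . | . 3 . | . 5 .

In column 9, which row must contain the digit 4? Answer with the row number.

Consider where 4 can go in column 9.
R4C9 is out (row 4 already has a 4).
R5C9 is out (row 5 already has a 4).
So the only cell in column 9 that can hold 4 is R9C9.
That is row 9.

9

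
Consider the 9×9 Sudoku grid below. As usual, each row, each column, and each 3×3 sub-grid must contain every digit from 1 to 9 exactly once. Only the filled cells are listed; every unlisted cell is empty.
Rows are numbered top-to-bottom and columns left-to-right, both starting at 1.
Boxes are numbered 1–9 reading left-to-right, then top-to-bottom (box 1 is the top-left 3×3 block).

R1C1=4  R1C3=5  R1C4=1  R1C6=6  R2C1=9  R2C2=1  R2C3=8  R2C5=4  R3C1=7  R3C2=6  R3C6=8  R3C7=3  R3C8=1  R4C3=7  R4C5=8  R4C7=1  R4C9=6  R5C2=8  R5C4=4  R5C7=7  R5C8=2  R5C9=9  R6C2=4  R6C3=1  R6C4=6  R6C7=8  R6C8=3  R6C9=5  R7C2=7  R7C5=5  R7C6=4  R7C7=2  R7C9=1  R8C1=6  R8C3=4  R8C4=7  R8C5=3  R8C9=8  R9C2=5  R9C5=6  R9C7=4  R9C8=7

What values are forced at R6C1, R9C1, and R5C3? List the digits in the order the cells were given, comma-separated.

2,1,6

For R6C1:
  Row 6 already contains {1, 3, 4, 5, 6, 8}.
  Column 1 already contains {4, 6, 7, 9}.
  Its 3×3 block (box 4) already contains {1, 4, 7, 8}.
  The only value from 1–9 not eliminated is 2, so R6C1 = 2.
For R9C1:
  Consider where 1 can go in column 1.
  R4C1 is out (row 4 already has a 1).
  R5C1 is out (box 4 already has a 1).
  R6C1 is out (row 6 already has a 1).
  R7C1 is out (row 7 already has a 1).
  So the only cell in column 1 that can hold 1 is R9C1.
  So R9C1 = 1.
For R5C3:
  Consider where 6 can go in box 4.
  R4C1 is out (row 4 already has a 6).
  R4C2 is out (row 4 already has a 6).
  R5C1 is out (column 1 already has a 6).
  R6C1 is out (row 6 already has a 6).
  So the only cell in box 4 that can hold 6 is R5C3.
  So R5C3 = 6.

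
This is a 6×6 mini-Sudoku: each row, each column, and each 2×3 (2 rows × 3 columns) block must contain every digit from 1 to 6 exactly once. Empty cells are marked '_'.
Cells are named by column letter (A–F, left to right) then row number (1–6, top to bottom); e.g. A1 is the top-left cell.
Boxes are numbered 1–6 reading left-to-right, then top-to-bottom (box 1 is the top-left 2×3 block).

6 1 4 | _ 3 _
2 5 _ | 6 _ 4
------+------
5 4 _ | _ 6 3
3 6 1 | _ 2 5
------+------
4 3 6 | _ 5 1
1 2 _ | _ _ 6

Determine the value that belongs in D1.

5

Cell D1 itself could take any of {2, 5} by direct elimination.
Consider where 5 can go in row 1.
F1 is out (column F already has a 5).
So the only cell in row 1 that can hold 5 is D1.
Therefore D1 = 5.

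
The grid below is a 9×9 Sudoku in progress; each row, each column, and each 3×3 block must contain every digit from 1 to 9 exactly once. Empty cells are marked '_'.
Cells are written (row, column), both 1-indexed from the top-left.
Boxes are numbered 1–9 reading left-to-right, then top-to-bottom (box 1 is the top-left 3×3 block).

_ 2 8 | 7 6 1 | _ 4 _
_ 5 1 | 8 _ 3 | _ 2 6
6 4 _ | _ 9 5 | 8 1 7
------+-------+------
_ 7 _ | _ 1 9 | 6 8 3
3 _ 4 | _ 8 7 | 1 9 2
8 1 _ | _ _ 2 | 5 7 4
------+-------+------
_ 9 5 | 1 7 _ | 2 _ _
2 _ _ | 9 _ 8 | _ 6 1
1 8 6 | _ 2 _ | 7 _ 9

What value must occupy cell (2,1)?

Cell (2,1) itself could take any of {7, 9} by direct elimination.
Consider where 7 can go in column 1.
(1,1) is out (row 1 already has a 7).
(4,1) is out (row 4 already has a 7).
(7,1) is out (row 7 already has a 7).
So the only cell in column 1 that can hold 7 is (2,1).
Therefore (2,1) = 7.

7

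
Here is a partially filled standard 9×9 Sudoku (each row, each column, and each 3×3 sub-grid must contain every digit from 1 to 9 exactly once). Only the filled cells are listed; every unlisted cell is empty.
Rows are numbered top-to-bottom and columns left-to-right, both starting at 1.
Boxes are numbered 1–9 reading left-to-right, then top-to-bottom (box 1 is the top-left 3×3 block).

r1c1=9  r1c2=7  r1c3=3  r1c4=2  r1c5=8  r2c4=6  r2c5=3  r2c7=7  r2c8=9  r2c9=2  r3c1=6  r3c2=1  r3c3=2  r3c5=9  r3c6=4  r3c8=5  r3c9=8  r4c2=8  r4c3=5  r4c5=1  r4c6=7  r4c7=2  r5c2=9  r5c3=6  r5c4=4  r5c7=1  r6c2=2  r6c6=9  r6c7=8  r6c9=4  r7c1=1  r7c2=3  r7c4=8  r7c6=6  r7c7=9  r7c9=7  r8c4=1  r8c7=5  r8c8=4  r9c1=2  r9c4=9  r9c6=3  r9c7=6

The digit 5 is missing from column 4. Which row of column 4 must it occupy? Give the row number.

6

Consider where 5 can go in column 4.
r3c4 is out (row 3 already has a 5).
r4c4 is out (row 4 already has a 5).
So the only cell in column 4 that can hold 5 is r6c4.
That is row 6.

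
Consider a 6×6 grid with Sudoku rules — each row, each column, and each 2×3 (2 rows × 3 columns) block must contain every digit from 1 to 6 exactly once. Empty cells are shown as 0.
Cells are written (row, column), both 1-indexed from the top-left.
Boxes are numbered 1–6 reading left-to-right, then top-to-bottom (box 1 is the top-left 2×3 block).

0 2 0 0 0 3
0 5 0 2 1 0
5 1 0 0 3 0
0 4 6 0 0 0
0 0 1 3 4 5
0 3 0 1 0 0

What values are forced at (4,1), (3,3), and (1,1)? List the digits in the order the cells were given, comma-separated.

3,2,1

For (4,1):
  Consider where 3 can go in box 3.
  (3,3) is out (row 3 already has a 3).
  So the only cell in box 3 that can hold 3 is (4,1).
  So (4,1) = 3.
For (3,3):
  Row 3 already contains {1, 3, 5}.
  Column 3 already contains {1, 6}.
  Its 2×3 block (box 3) already contains {1, 4, 5, 6}.
  The only value from 1–6 not eliminated is 2, so (3,3) = 2.
For (1,1):
  Consider where 1 can go in row 1.
  (1,3) is out (column 3 already has a 1).
  (1,4) is out (column 4 already has a 1).
  (1,5) is out (column 5 already has a 1).
  So the only cell in row 1 that can hold 1 is (1,1).
  So (1,1) = 1.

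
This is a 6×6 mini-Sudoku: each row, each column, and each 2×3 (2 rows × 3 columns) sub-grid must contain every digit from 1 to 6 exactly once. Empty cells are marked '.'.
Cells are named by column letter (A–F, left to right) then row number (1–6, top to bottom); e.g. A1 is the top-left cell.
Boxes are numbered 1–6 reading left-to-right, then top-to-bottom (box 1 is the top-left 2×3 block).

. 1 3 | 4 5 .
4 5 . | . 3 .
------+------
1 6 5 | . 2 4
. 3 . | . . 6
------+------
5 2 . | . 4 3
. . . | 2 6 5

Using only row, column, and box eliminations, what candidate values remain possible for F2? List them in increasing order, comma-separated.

Row 2 already contains {3, 4, 5}.
Column F already contains {3, 4, 5, 6}.
Its 2×3 block (box 2) already contains {3, 4, 5}.
Removing those from 1–6 leaves {1, 2} as the candidates for F2.

1,2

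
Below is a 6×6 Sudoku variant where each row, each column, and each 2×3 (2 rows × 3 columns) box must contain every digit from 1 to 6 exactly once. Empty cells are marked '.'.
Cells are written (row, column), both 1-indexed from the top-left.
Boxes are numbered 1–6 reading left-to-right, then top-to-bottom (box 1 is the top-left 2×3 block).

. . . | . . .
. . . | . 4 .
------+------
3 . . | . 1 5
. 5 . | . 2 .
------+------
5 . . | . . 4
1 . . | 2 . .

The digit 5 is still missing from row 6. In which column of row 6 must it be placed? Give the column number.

Consider where 5 can go in row 6.
(6,2) is out (column 2 already has a 5).
(6,3) is out (box 5 already has a 5).
(6,6) is out (column 6 already has a 5).
So the only cell in row 6 that can hold 5 is (6,5).
That is column 5.

5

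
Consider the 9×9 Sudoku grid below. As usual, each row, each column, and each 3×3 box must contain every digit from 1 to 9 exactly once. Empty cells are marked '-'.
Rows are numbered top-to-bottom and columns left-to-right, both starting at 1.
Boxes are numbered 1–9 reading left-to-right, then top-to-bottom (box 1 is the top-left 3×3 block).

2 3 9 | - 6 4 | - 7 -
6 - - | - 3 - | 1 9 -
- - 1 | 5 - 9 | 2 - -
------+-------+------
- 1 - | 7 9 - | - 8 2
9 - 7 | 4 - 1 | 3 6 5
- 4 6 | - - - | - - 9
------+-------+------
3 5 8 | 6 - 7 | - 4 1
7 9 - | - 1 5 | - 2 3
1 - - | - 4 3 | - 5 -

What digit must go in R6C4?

3

Cell R6C4 itself could take any of {2, 3, 8} by direct elimination.
Consider where 3 can go in box 5.
R4C6 is out (column 6 already has a 3).
R5C5 is out (row 5 already has a 3).
R6C5 is out (column 5 already has a 3).
R6C6 is out (column 6 already has a 3).
So the only cell in box 5 that can hold 3 is R6C4.
Therefore R6C4 = 3.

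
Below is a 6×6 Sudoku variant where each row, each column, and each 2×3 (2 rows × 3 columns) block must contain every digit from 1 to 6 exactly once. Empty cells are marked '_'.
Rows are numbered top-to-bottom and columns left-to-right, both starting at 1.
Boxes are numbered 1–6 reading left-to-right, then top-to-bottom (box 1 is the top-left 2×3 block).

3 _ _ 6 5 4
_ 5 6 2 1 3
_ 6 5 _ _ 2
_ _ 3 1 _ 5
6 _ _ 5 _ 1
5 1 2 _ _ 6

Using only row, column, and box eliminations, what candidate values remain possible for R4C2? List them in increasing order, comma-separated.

2,4

Row 4 already contains {1, 3, 5}.
Column 2 already contains {1, 5, 6}.
Its 2×3 block (box 3) already contains {3, 5, 6}.
Removing those from 1–6 leaves {2, 4} as the candidates for R4C2.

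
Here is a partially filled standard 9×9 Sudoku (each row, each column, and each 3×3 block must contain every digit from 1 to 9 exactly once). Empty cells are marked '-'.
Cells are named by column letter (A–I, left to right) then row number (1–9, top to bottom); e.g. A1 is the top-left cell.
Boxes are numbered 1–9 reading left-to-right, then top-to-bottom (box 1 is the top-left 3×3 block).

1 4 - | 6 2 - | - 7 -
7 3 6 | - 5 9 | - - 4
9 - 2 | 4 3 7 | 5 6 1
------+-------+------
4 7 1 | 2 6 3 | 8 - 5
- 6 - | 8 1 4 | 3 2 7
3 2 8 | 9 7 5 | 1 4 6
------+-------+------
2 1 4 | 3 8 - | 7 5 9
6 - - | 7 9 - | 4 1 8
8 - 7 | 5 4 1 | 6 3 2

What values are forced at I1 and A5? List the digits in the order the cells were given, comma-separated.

3,5

For I1:
  Row 1 already contains {1, 2, 4, 6, 7}.
  Column I already contains {1, 2, 4, 5, 6, 7, 8, 9}.
  Its 3×3 block (box 3) already contains {1, 4, 5, 6, 7}.
  The only value from 1–9 not eliminated is 3, so I1 = 3.
For A5:
  Row 5 already contains {1, 2, 3, 4, 6, 7, 8}.
  Column A already contains {1, 2, 3, 4, 6, 7, 8, 9}.
  Its 3×3 block (box 4) already contains {1, 2, 3, 4, 6, 7, 8}.
  The only value from 1–9 not eliminated is 5, so A5 = 5.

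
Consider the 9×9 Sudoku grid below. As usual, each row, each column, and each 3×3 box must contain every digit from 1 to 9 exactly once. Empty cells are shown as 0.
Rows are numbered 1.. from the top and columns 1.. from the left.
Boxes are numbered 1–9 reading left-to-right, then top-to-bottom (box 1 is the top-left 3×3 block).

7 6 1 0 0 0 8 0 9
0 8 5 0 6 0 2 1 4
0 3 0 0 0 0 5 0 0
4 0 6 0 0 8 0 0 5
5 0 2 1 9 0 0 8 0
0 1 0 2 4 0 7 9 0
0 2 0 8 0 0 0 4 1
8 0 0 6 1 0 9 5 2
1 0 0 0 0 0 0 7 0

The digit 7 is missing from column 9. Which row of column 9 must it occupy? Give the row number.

Consider where 7 can go in column 9.
row 5, column 9 is out (box 6 already has a 7).
row 6, column 9 is out (row 6 already has a 7).
row 9, column 9 is out (row 9 already has a 7).
So the only cell in column 9 that can hold 7 is row 3, column 9.
That is row 3.

3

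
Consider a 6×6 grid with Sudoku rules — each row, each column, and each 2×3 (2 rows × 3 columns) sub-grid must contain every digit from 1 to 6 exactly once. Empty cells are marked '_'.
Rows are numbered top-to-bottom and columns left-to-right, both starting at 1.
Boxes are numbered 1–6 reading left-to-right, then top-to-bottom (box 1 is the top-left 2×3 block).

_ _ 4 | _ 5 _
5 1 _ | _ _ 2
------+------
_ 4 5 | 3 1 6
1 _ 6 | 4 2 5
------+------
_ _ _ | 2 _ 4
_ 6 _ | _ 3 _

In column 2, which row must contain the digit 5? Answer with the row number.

5

Consider where 5 can go in column 2.
r1c2 is out (row 1 already has a 5).
r4c2 is out (row 4 already has a 5).
So the only cell in column 2 that can hold 5 is r5c2.
That is row 5.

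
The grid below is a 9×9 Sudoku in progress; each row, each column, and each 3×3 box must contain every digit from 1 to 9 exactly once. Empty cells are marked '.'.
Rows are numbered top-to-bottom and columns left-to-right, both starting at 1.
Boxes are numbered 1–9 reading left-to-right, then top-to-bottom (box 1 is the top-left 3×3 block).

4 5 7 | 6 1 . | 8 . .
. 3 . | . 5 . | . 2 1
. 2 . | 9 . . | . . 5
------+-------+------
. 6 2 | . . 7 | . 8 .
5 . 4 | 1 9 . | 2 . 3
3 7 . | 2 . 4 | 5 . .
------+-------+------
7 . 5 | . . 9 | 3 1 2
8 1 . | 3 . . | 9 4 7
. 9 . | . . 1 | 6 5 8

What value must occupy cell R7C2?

4

Row 7 already contains {1, 2, 3, 5, 7, 9}.
Column 2 already contains {1, 2, 3, 5, 6, 7, 9}.
Its 3×3 block (box 7) already contains {1, 5, 7, 8, 9}.
The only value from 1–9 not eliminated is 4, so R7C2 = 4.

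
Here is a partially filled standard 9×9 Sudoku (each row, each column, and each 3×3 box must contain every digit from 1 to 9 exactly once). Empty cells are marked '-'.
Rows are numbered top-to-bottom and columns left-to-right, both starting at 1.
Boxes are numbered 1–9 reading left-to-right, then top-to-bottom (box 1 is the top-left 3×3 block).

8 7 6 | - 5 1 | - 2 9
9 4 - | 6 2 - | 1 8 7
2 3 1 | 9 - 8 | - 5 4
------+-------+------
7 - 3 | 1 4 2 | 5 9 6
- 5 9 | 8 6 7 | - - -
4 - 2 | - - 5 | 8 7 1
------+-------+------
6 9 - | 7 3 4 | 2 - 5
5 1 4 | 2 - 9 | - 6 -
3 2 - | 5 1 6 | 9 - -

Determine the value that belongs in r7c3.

Row 7 already contains {2, 3, 4, 5, 6, 7, 9}.
Column 3 already contains {1, 2, 3, 4, 6, 9}.
Its 3×3 block (box 7) already contains {1, 2, 3, 4, 5, 6, 9}.
The only value from 1–9 not eliminated is 8, so r7c3 = 8.

8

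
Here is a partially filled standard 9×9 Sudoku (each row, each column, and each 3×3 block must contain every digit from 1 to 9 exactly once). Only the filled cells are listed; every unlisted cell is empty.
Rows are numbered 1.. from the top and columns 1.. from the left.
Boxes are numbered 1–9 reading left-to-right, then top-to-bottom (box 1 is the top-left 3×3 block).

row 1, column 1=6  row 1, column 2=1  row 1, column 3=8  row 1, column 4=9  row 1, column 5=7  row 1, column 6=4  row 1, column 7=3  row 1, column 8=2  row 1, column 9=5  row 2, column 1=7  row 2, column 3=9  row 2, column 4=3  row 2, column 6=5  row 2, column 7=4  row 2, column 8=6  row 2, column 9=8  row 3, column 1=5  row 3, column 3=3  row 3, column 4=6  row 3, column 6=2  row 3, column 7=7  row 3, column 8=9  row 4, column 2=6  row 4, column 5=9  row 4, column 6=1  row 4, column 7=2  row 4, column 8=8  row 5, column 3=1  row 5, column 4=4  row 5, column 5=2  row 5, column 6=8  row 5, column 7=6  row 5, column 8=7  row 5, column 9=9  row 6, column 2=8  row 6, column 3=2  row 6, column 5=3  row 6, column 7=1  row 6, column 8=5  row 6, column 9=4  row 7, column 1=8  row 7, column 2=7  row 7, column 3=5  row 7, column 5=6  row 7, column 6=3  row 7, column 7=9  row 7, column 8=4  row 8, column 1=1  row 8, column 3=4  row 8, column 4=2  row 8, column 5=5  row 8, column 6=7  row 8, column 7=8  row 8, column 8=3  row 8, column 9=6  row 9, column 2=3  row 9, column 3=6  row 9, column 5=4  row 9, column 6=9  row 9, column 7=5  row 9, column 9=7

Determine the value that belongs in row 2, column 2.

2

Row 2 already contains {3, 4, 5, 6, 7, 8, 9}.
Column 2 already contains {1, 3, 6, 7, 8}.
Its 3×3 block (box 1) already contains {1, 3, 5, 6, 7, 8, 9}.
The only value from 1–9 not eliminated is 2, so row 2, column 2 = 2.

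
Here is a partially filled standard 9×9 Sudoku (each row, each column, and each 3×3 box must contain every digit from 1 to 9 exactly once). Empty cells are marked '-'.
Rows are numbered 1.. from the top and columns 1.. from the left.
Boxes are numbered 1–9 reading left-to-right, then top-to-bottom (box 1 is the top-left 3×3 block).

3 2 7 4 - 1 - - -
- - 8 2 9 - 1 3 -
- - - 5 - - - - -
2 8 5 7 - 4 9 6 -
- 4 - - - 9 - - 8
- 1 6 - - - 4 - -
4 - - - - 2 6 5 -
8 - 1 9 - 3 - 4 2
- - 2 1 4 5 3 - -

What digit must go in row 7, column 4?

Row 7 already contains {2, 4, 5, 6}.
Column 4 already contains {1, 2, 4, 5, 7, 9}.
Its 3×3 block (box 8) already contains {1, 2, 3, 4, 5, 9}.
The only value from 1–9 not eliminated is 8, so row 7, column 4 = 8.

8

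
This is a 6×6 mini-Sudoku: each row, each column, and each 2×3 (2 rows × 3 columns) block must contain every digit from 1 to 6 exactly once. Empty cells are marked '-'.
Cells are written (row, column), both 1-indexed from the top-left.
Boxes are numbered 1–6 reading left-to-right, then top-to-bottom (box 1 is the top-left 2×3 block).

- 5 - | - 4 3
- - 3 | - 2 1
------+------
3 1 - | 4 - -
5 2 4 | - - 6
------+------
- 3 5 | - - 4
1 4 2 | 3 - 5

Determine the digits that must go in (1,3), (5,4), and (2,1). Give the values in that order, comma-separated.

For (1,3):
  Consider where 1 can go in box 1.
  (1,1) is out (column 1 already has a 1).
  (2,1) is out (row 2 already has a 1).
  (2,2) is out (row 2 already has a 1).
  So the only cell in box 1 that can hold 1 is (1,3).
  So (1,3) = 1.
For (5,4):
  Consider where 2 can go in box 6.
  (5,5) is out (column 5 already has a 2).
  (6,5) is out (row 6 already has a 2).
  So the only cell in box 6 that can hold 2 is (5,4).
  So (5,4) = 2.
For (2,1):
  Consider where 4 can go in box 1.
  (1,1) is out (row 1 already has a 4).
  (1,3) is out (row 1 already has a 4).
  (2,2) is out (column 2 already has a 4).
  So the only cell in box 1 that can hold 4 is (2,1).
  So (2,1) = 4.

1,2,4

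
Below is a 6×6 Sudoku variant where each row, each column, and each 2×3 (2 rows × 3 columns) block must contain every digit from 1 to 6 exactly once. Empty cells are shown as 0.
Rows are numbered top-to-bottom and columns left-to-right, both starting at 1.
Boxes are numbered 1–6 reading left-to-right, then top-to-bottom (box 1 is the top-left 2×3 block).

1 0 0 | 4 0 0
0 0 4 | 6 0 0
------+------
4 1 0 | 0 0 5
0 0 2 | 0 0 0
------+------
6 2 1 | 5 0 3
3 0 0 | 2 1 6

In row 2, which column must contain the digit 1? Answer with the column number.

Consider where 1 can go in row 2.
r2c1 is out (column 1 already has a 1).
r2c2 is out (column 2 already has a 1).
r2c5 is out (column 5 already has a 1).
So the only cell in row 2 that can hold 1 is r2c6.
That is column 6.

6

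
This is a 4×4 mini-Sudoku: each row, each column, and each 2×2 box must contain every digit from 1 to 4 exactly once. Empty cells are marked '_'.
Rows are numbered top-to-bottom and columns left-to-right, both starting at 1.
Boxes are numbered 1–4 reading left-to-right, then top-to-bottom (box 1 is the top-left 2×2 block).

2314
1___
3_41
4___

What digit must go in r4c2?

Cell r4c2 itself could take any of {1, 2} by direct elimination.
Consider where 1 can go in column 2.
r2c2 is out (row 2 already has a 1).
r3c2 is out (row 3 already has a 1).
So the only cell in column 2 that can hold 1 is r4c2.
Therefore r4c2 = 1.

1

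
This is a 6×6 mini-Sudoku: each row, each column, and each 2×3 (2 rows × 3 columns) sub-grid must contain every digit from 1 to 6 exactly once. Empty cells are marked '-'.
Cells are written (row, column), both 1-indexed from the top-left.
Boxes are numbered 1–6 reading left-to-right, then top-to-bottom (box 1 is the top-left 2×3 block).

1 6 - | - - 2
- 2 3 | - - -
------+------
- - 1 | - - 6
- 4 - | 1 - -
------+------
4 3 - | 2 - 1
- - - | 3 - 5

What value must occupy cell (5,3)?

5

Cell (5,3) itself could take any of {5, 6} by direct elimination.
Consider where 5 can go in row 5.
(5,5) is out (box 6 already has a 5).
So the only cell in row 5 that can hold 5 is (5,3).
Therefore (5,3) = 5.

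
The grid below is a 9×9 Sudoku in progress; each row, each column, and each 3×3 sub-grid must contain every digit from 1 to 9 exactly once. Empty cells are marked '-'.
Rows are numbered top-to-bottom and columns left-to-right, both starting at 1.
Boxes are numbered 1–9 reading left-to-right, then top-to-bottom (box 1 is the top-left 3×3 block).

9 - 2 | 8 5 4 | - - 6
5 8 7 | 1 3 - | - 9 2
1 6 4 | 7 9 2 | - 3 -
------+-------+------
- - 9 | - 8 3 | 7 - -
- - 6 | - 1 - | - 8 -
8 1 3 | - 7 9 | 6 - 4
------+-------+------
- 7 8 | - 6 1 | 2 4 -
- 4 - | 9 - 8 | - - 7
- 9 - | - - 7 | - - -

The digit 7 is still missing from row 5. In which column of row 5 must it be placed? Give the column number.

Consider where 7 can go in row 5.
r5c2 is out (column 2 already has a 7).
r5c4 is out (column 4 already has a 7).
r5c6 is out (column 6 already has a 7).
r5c7 is out (column 7 already has a 7).
r5c9 is out (column 9 already has a 7).
So the only cell in row 5 that can hold 7 is r5c1.
That is column 1.

1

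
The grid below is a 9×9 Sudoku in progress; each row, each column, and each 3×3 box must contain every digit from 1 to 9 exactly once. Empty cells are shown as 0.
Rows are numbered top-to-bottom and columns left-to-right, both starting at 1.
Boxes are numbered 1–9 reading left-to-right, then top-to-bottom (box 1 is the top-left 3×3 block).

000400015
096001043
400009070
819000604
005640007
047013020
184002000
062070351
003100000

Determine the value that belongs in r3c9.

6

Cell r3c9 itself could take any of {2, 6, 8} by direct elimination.
Consider where 6 can go in box 3.
r1c7 is out (column 7 already has a 6).
r2c7 is out (row 2 already has a 6).
r3c7 is out (column 7 already has a 6).
So the only cell in box 3 that can hold 6 is r3c9.
Therefore r3c9 = 6.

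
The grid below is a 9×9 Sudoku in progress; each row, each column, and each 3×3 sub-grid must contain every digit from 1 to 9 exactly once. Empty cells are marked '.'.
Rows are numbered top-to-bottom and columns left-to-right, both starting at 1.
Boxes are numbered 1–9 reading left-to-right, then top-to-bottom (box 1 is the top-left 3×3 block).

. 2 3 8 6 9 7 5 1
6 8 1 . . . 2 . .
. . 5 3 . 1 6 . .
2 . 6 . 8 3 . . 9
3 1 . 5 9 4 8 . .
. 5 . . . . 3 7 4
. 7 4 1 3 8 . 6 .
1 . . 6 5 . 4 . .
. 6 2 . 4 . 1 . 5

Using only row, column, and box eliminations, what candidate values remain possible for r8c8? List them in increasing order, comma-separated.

2,3,8,9

Row 8 already contains {1, 4, 5, 6}.
Column 8 already contains {5, 6, 7}.
Its 3×3 block (box 9) already contains {1, 4, 5, 6}.
Removing those from 1–9 leaves {2, 3, 8, 9} as the candidates for r8c8.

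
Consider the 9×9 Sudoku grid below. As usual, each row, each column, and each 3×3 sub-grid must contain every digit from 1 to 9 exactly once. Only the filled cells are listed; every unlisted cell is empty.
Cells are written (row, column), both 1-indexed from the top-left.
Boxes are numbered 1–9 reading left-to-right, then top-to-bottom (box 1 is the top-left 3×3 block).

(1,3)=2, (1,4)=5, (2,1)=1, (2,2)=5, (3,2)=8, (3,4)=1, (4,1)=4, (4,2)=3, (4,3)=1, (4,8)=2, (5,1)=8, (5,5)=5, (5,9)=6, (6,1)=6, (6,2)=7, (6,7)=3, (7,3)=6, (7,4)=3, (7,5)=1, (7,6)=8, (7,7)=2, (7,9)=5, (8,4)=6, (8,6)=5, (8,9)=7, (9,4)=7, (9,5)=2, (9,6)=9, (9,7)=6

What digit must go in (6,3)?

5

Cell (6,3) itself could take any of {5, 9} by direct elimination.
Consider where 5 can go in box 4.
(5,2) is out (row 5 already has a 5).
(5,3) is out (row 5 already has a 5).
So the only cell in box 4 that can hold 5 is (6,3).
Therefore (6,3) = 5.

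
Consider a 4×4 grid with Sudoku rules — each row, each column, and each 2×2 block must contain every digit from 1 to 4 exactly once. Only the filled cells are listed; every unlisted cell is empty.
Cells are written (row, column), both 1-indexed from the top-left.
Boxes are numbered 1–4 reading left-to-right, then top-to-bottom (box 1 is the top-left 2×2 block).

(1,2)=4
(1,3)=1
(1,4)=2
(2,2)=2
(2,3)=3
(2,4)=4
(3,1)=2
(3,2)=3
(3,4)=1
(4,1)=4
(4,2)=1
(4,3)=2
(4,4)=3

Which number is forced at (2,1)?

Row 2 already contains {2, 3, 4}.
Column 1 already contains {2, 4}.
Its 2×2 block (box 1) already contains {2, 4}.
The only value from 1–4 not eliminated is 1, so (2,1) = 1.

1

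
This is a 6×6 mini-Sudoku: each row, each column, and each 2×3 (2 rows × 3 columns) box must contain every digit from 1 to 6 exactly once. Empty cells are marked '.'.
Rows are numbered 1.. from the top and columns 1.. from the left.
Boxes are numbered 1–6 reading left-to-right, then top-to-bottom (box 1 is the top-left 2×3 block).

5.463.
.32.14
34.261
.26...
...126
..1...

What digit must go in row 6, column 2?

6

Cell row 6, column 2 itself could take any of {5, 6} by direct elimination.
Consider where 6 can go in column 2.
row 1, column 2 is out (row 1 already has a 6).
row 5, column 2 is out (row 5 already has a 6).
So the only cell in column 2 that can hold 6 is row 6, column 2.
Therefore row 6, column 2 = 6.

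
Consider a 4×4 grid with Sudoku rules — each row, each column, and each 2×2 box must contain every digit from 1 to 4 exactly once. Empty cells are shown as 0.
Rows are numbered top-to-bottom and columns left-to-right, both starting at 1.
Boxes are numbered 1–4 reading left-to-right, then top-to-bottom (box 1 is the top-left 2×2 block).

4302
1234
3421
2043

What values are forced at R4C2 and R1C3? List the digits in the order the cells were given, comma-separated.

For R4C2:
  Row 4 already contains {2, 3, 4}.
  Column 2 already contains {2, 3, 4}.
  Its 2×2 block (box 3) already contains {2, 3, 4}.
  The only value from 1–4 not eliminated is 1, so R4C2 = 1.
For R1C3:
  Row 1 already contains {2, 3, 4}.
  Column 3 already contains {2, 3, 4}.
  Its 2×2 block (box 2) already contains {2, 3, 4}.
  The only value from 1–4 not eliminated is 1, so R1C3 = 1.

1,1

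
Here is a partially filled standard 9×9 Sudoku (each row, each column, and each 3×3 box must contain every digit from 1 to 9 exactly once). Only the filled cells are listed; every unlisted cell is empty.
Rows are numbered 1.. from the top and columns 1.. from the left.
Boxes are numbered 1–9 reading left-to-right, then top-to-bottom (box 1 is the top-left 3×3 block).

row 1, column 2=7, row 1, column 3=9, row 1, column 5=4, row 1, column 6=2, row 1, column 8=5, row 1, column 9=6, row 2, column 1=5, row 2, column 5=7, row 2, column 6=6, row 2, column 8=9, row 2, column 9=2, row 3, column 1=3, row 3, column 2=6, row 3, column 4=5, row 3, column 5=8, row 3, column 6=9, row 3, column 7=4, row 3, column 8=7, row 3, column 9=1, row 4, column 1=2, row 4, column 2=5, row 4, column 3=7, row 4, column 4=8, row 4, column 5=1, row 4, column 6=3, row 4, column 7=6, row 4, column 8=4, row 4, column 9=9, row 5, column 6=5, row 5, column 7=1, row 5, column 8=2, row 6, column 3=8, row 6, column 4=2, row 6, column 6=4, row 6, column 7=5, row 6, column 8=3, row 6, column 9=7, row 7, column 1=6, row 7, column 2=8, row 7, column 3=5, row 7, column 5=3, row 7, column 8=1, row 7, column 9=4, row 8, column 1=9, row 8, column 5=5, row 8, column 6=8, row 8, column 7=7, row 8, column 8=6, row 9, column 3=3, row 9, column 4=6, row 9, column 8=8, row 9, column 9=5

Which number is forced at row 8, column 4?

4

Cell row 8, column 4 itself could take any of {1, 4} by direct elimination.
Consider where 4 can go in box 8.
row 7, column 4 is out (row 7 already has a 4).
row 7, column 6 is out (row 7 already has a 4).
row 9, column 5 is out (column 5 already has a 4).
row 9, column 6 is out (column 6 already has a 4).
So the only cell in box 8 that can hold 4 is row 8, column 4.
Therefore row 8, column 4 = 4.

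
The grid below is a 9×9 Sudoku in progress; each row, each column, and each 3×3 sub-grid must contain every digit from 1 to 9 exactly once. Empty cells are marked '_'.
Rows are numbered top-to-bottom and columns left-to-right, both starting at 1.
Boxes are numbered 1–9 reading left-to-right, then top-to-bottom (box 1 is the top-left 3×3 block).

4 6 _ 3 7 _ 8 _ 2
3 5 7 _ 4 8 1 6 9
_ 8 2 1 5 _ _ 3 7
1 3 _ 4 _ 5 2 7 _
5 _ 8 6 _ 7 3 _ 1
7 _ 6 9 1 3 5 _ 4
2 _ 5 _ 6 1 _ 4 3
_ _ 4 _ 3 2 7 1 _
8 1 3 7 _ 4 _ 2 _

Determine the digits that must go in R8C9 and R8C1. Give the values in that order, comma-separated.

For R8C9:
  Consider where 8 can go in box 9.
  R7C7 is out (column 7 already has a 8).
  R9C7 is out (row 9 already has a 8).
  R9C9 is out (row 9 already has a 8).
  So the only cell in box 9 that can hold 8 is R8C9.
  So R8C9 = 8.
For R8C1:
  Consider where 6 can go in column 1.
  R3C1 is out (box 1 already has a 6).
  So the only cell in column 1 that can hold 6 is R8C1.
  So R8C1 = 6.

8,6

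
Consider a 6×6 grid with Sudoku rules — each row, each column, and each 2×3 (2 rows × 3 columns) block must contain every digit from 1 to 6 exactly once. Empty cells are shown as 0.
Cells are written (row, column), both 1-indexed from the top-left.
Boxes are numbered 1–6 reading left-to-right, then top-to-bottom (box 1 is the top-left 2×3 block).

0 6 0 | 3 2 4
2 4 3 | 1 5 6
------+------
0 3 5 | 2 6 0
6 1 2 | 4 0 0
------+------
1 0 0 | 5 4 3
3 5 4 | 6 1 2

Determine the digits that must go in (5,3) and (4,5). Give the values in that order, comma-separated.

For (5,3):
  Row 5 already contains {1, 3, 4, 5}.
  Column 3 already contains {2, 3, 4, 5}.
  Its 2×3 block (box 5) already contains {1, 3, 4, 5}.
  The only value from 1–6 not eliminated is 6, so (5,3) = 6.
For (4,5):
  Row 4 already contains {1, 2, 4, 6}.
  Column 5 already contains {1, 2, 4, 5, 6}.
  Its 2×3 block (box 4) already contains {2, 4, 6}.
  The only value from 1–6 not eliminated is 3, so (4,5) = 3.

6,3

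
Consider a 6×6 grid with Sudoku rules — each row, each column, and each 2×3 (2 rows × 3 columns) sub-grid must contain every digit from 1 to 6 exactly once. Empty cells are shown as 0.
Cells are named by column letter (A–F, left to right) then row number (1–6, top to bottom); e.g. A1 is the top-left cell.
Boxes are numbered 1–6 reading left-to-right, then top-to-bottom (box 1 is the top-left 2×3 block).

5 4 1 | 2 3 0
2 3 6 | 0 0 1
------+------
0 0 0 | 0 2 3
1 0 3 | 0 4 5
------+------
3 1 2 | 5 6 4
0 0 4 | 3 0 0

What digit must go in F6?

Row 6 already contains {3, 4}.
Column F already contains {1, 3, 4, 5}.
Its 2×3 block (box 6) already contains {3, 4, 5, 6}.
The only value from 1–6 not eliminated is 2, so F6 = 2.

2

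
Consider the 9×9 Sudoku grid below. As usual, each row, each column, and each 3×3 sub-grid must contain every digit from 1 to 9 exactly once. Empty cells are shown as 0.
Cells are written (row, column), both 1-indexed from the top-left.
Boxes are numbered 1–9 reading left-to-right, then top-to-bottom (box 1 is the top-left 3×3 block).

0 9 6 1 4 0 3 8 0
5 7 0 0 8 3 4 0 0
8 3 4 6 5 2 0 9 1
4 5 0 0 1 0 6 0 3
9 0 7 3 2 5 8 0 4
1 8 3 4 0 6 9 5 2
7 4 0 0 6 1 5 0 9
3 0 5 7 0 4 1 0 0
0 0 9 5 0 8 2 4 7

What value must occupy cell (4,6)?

9

Cell (4,6) itself could take any of {7, 9} by direct elimination.
Consider where 9 can go in column 6.
(1,6) is out (row 1 already has a 9).
So the only cell in column 6 that can hold 9 is (4,6).
Therefore (4,6) = 9.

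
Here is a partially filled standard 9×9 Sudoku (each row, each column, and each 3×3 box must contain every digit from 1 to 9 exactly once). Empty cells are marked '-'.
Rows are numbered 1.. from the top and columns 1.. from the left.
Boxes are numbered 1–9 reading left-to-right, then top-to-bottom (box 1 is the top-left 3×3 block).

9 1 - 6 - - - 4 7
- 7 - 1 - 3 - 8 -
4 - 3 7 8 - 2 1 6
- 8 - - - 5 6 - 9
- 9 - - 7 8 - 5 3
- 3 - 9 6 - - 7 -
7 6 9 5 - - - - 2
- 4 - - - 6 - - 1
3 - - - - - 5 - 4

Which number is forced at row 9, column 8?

6

Cell row 9, column 8 itself could take any of {6, 9} by direct elimination.
Consider where 6 can go in column 8.
row 4, column 8 is out (row 4 already has a 6).
row 7, column 8 is out (row 7 already has a 6).
row 8, column 8 is out (row 8 already has a 6).
So the only cell in column 8 that can hold 6 is row 9, column 8.
Therefore row 9, column 8 = 6.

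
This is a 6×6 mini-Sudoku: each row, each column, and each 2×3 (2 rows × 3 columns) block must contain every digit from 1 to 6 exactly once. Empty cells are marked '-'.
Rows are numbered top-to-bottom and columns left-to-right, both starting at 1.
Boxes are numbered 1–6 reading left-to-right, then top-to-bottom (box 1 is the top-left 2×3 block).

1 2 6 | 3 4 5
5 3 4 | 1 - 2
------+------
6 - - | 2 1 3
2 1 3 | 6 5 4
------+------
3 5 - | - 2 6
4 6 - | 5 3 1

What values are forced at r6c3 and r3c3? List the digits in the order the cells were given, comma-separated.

For r6c3:
  Row 6 already contains {1, 3, 4, 5, 6}.
  Column 3 already contains {3, 4, 6}.
  Its 2×3 block (box 5) already contains {3, 4, 5, 6}.
  The only value from 1–6 not eliminated is 2, so r6c3 = 2.
For r3c3:
  Row 3 already contains {1, 2, 3, 6}.
  Column 3 already contains {3, 4, 6}.
  Its 2×3 block (box 3) already contains {1, 2, 3, 6}.
  The only value from 1–6 not eliminated is 5, so r3c3 = 5.

2,5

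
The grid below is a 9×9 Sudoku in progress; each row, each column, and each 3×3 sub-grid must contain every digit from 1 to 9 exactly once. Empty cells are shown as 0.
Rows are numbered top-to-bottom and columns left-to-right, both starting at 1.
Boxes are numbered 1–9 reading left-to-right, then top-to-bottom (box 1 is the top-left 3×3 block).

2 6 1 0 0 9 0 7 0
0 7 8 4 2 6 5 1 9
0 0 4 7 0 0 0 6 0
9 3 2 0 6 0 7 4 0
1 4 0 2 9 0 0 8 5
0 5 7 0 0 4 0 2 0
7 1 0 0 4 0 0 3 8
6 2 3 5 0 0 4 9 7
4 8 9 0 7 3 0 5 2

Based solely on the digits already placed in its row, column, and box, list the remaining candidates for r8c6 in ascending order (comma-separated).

1,8

Row 8 already contains {2, 3, 4, 5, 6, 7, 9}.
Column 6 already contains {3, 4, 6, 9}.
Its 3×3 block (box 8) already contains {3, 4, 5, 7}.
Removing those from 1–9 leaves {1, 8} as the candidates for r8c6.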